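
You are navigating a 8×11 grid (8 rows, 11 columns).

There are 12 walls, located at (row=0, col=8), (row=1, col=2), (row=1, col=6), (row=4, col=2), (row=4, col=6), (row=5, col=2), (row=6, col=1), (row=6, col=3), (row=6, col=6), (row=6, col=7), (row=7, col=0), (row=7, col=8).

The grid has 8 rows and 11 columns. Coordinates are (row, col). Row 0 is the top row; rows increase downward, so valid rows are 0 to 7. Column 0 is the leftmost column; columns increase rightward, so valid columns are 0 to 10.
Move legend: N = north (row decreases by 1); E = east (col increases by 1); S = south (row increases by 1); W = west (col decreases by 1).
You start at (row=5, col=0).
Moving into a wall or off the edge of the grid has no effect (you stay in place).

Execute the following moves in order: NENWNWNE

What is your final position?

Answer: Final position: (row=1, col=1)

Derivation:
Start: (row=5, col=0)
  N (north): (row=5, col=0) -> (row=4, col=0)
  E (east): (row=4, col=0) -> (row=4, col=1)
  N (north): (row=4, col=1) -> (row=3, col=1)
  W (west): (row=3, col=1) -> (row=3, col=0)
  N (north): (row=3, col=0) -> (row=2, col=0)
  W (west): blocked, stay at (row=2, col=0)
  N (north): (row=2, col=0) -> (row=1, col=0)
  E (east): (row=1, col=0) -> (row=1, col=1)
Final: (row=1, col=1)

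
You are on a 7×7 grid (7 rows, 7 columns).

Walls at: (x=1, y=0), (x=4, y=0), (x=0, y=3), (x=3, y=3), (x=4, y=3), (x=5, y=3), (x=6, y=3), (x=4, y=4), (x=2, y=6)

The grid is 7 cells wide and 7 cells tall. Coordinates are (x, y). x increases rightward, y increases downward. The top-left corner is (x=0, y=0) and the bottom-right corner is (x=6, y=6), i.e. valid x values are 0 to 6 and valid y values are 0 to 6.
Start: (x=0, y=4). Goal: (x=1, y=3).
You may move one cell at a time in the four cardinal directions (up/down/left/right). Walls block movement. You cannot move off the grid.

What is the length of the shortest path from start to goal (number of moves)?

BFS from (x=0, y=4) until reaching (x=1, y=3):
  Distance 0: (x=0, y=4)
  Distance 1: (x=1, y=4), (x=0, y=5)
  Distance 2: (x=1, y=3), (x=2, y=4), (x=1, y=5), (x=0, y=6)  <- goal reached here
One shortest path (2 moves): (x=0, y=4) -> (x=1, y=4) -> (x=1, y=3)

Answer: Shortest path length: 2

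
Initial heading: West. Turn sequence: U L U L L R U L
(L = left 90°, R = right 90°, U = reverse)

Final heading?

Answer: Final heading: South

Derivation:
Start: West
  U (U-turn (180°)) -> East
  L (left (90° counter-clockwise)) -> North
  U (U-turn (180°)) -> South
  L (left (90° counter-clockwise)) -> East
  L (left (90° counter-clockwise)) -> North
  R (right (90° clockwise)) -> East
  U (U-turn (180°)) -> West
  L (left (90° counter-clockwise)) -> South
Final: South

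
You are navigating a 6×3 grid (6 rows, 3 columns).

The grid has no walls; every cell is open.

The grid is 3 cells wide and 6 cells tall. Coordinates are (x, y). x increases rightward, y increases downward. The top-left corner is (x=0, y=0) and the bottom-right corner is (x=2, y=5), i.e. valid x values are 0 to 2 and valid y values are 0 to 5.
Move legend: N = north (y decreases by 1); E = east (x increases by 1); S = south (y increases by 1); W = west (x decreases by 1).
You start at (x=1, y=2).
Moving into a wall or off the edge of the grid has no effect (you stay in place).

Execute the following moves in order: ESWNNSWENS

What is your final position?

Start: (x=1, y=2)
  E (east): (x=1, y=2) -> (x=2, y=2)
  S (south): (x=2, y=2) -> (x=2, y=3)
  W (west): (x=2, y=3) -> (x=1, y=3)
  N (north): (x=1, y=3) -> (x=1, y=2)
  N (north): (x=1, y=2) -> (x=1, y=1)
  S (south): (x=1, y=1) -> (x=1, y=2)
  W (west): (x=1, y=2) -> (x=0, y=2)
  E (east): (x=0, y=2) -> (x=1, y=2)
  N (north): (x=1, y=2) -> (x=1, y=1)
  S (south): (x=1, y=1) -> (x=1, y=2)
Final: (x=1, y=2)

Answer: Final position: (x=1, y=2)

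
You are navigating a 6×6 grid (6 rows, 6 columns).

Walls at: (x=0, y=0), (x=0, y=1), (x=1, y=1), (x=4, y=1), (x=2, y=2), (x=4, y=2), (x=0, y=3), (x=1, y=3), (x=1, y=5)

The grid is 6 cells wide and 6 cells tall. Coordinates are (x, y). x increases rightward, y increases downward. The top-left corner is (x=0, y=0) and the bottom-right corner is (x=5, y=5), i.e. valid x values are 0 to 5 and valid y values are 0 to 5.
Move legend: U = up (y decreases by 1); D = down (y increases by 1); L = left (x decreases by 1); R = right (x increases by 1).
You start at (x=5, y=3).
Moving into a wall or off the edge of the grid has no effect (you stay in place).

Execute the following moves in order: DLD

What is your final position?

Start: (x=5, y=3)
  D (down): (x=5, y=3) -> (x=5, y=4)
  L (left): (x=5, y=4) -> (x=4, y=4)
  D (down): (x=4, y=4) -> (x=4, y=5)
Final: (x=4, y=5)

Answer: Final position: (x=4, y=5)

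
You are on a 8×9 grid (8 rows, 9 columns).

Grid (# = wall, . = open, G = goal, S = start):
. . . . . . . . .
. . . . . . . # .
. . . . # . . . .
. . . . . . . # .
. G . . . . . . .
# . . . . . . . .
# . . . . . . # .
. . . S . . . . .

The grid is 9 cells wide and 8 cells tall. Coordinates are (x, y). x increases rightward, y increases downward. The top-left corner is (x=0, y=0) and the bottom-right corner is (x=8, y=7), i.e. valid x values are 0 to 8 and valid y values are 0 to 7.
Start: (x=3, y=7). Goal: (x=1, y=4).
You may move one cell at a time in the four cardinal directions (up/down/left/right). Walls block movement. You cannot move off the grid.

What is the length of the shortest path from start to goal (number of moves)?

Answer: Shortest path length: 5

Derivation:
BFS from (x=3, y=7) until reaching (x=1, y=4):
  Distance 0: (x=3, y=7)
  Distance 1: (x=3, y=6), (x=2, y=7), (x=4, y=7)
  Distance 2: (x=3, y=5), (x=2, y=6), (x=4, y=6), (x=1, y=7), (x=5, y=7)
  Distance 3: (x=3, y=4), (x=2, y=5), (x=4, y=5), (x=1, y=6), (x=5, y=6), (x=0, y=7), (x=6, y=7)
  Distance 4: (x=3, y=3), (x=2, y=4), (x=4, y=4), (x=1, y=5), (x=5, y=5), (x=6, y=6), (x=7, y=7)
  Distance 5: (x=3, y=2), (x=2, y=3), (x=4, y=3), (x=1, y=4), (x=5, y=4), (x=6, y=5), (x=8, y=7)  <- goal reached here
One shortest path (5 moves): (x=3, y=7) -> (x=2, y=7) -> (x=1, y=7) -> (x=1, y=6) -> (x=1, y=5) -> (x=1, y=4)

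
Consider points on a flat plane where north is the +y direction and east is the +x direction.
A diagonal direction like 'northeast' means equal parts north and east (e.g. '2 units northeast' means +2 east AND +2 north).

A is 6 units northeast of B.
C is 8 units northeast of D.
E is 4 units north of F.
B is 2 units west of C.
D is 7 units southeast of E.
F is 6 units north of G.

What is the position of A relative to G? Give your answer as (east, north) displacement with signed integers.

Place G at the origin (east=0, north=0).
  F is 6 units north of G: delta (east=+0, north=+6); F at (east=0, north=6).
  E is 4 units north of F: delta (east=+0, north=+4); E at (east=0, north=10).
  D is 7 units southeast of E: delta (east=+7, north=-7); D at (east=7, north=3).
  C is 8 units northeast of D: delta (east=+8, north=+8); C at (east=15, north=11).
  B is 2 units west of C: delta (east=-2, north=+0); B at (east=13, north=11).
  A is 6 units northeast of B: delta (east=+6, north=+6); A at (east=19, north=17).
Therefore A relative to G: (east=19, north=17).

Answer: A is at (east=19, north=17) relative to G.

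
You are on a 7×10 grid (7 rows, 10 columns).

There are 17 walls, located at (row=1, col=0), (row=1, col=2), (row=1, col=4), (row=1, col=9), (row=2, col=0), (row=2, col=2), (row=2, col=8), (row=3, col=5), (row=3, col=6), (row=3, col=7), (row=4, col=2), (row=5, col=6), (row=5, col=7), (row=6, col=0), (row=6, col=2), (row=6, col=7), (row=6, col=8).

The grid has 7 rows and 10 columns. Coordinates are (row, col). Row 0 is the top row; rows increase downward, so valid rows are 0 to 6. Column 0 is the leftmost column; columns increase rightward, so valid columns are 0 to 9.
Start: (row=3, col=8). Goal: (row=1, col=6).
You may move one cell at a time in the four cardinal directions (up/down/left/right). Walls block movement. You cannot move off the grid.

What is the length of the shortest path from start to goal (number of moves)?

Answer: Shortest path length: 10

Derivation:
BFS from (row=3, col=8) until reaching (row=1, col=6):
  Distance 0: (row=3, col=8)
  Distance 1: (row=3, col=9), (row=4, col=8)
  Distance 2: (row=2, col=9), (row=4, col=7), (row=4, col=9), (row=5, col=8)
  Distance 3: (row=4, col=6), (row=5, col=9)
  Distance 4: (row=4, col=5), (row=6, col=9)
  Distance 5: (row=4, col=4), (row=5, col=5)
  Distance 6: (row=3, col=4), (row=4, col=3), (row=5, col=4), (row=6, col=5)
  Distance 7: (row=2, col=4), (row=3, col=3), (row=5, col=3), (row=6, col=4), (row=6, col=6)
  Distance 8: (row=2, col=3), (row=2, col=5), (row=3, col=2), (row=5, col=2), (row=6, col=3)
  Distance 9: (row=1, col=3), (row=1, col=5), (row=2, col=6), (row=3, col=1), (row=5, col=1)
  Distance 10: (row=0, col=3), (row=0, col=5), (row=1, col=6), (row=2, col=1), (row=2, col=7), (row=3, col=0), (row=4, col=1), (row=5, col=0), (row=6, col=1)  <- goal reached here
One shortest path (10 moves): (row=3, col=8) -> (row=4, col=8) -> (row=4, col=7) -> (row=4, col=6) -> (row=4, col=5) -> (row=4, col=4) -> (row=3, col=4) -> (row=2, col=4) -> (row=2, col=5) -> (row=2, col=6) -> (row=1, col=6)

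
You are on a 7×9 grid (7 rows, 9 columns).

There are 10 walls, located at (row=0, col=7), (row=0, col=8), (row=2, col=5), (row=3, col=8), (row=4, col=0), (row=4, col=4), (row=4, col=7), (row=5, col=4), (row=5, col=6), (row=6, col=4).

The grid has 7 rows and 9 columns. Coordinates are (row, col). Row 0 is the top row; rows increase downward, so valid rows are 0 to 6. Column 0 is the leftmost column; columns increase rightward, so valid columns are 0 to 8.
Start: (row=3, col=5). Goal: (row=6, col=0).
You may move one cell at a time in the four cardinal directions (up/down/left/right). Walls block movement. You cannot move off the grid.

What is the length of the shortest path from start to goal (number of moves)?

BFS from (row=3, col=5) until reaching (row=6, col=0):
  Distance 0: (row=3, col=5)
  Distance 1: (row=3, col=4), (row=3, col=6), (row=4, col=5)
  Distance 2: (row=2, col=4), (row=2, col=6), (row=3, col=3), (row=3, col=7), (row=4, col=6), (row=5, col=5)
  Distance 3: (row=1, col=4), (row=1, col=6), (row=2, col=3), (row=2, col=7), (row=3, col=2), (row=4, col=3), (row=6, col=5)
  Distance 4: (row=0, col=4), (row=0, col=6), (row=1, col=3), (row=1, col=5), (row=1, col=7), (row=2, col=2), (row=2, col=8), (row=3, col=1), (row=4, col=2), (row=5, col=3), (row=6, col=6)
  Distance 5: (row=0, col=3), (row=0, col=5), (row=1, col=2), (row=1, col=8), (row=2, col=1), (row=3, col=0), (row=4, col=1), (row=5, col=2), (row=6, col=3), (row=6, col=7)
  Distance 6: (row=0, col=2), (row=1, col=1), (row=2, col=0), (row=5, col=1), (row=5, col=7), (row=6, col=2), (row=6, col=8)
  Distance 7: (row=0, col=1), (row=1, col=0), (row=5, col=0), (row=5, col=8), (row=6, col=1)
  Distance 8: (row=0, col=0), (row=4, col=8), (row=6, col=0)  <- goal reached here
One shortest path (8 moves): (row=3, col=5) -> (row=3, col=4) -> (row=3, col=3) -> (row=3, col=2) -> (row=3, col=1) -> (row=4, col=1) -> (row=5, col=1) -> (row=5, col=0) -> (row=6, col=0)

Answer: Shortest path length: 8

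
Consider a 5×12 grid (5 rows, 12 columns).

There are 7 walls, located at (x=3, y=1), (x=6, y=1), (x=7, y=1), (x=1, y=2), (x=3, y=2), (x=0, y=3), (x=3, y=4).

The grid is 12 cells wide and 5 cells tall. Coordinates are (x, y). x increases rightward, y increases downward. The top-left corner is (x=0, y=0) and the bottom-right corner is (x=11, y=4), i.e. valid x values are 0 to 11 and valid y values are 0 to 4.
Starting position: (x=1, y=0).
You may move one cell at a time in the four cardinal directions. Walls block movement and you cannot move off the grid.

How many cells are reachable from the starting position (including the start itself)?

BFS flood-fill from (x=1, y=0):
  Distance 0: (x=1, y=0)
  Distance 1: (x=0, y=0), (x=2, y=0), (x=1, y=1)
  Distance 2: (x=3, y=0), (x=0, y=1), (x=2, y=1)
  Distance 3: (x=4, y=0), (x=0, y=2), (x=2, y=2)
  Distance 4: (x=5, y=0), (x=4, y=1), (x=2, y=3)
  Distance 5: (x=6, y=0), (x=5, y=1), (x=4, y=2), (x=1, y=3), (x=3, y=3), (x=2, y=4)
  Distance 6: (x=7, y=0), (x=5, y=2), (x=4, y=3), (x=1, y=4)
  Distance 7: (x=8, y=0), (x=6, y=2), (x=5, y=3), (x=0, y=4), (x=4, y=4)
  Distance 8: (x=9, y=0), (x=8, y=1), (x=7, y=2), (x=6, y=3), (x=5, y=4)
  Distance 9: (x=10, y=0), (x=9, y=1), (x=8, y=2), (x=7, y=3), (x=6, y=4)
  Distance 10: (x=11, y=0), (x=10, y=1), (x=9, y=2), (x=8, y=3), (x=7, y=4)
  Distance 11: (x=11, y=1), (x=10, y=2), (x=9, y=3), (x=8, y=4)
  Distance 12: (x=11, y=2), (x=10, y=3), (x=9, y=4)
  Distance 13: (x=11, y=3), (x=10, y=4)
  Distance 14: (x=11, y=4)
Total reachable: 53 (grid has 53 open cells total)

Answer: Reachable cells: 53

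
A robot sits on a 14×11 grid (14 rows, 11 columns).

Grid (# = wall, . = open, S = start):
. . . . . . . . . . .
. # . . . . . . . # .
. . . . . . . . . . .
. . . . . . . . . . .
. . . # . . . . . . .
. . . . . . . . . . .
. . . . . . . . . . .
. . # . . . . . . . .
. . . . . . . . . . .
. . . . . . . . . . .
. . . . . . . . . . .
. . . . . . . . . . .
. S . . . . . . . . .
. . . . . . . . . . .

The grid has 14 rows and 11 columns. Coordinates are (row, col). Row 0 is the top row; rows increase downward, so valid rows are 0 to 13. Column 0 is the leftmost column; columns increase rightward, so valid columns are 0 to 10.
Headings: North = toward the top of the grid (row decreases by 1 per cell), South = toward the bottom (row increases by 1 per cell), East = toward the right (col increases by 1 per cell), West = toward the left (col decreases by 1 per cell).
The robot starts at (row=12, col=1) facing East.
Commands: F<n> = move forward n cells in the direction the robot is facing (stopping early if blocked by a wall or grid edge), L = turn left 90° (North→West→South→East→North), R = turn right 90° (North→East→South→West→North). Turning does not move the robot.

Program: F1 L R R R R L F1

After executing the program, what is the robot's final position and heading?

Start: (row=12, col=1), facing East
  F1: move forward 1, now at (row=12, col=2)
  L: turn left, now facing North
  R: turn right, now facing East
  R: turn right, now facing South
  R: turn right, now facing West
  R: turn right, now facing North
  L: turn left, now facing West
  F1: move forward 1, now at (row=12, col=1)
Final: (row=12, col=1), facing West

Answer: Final position: (row=12, col=1), facing West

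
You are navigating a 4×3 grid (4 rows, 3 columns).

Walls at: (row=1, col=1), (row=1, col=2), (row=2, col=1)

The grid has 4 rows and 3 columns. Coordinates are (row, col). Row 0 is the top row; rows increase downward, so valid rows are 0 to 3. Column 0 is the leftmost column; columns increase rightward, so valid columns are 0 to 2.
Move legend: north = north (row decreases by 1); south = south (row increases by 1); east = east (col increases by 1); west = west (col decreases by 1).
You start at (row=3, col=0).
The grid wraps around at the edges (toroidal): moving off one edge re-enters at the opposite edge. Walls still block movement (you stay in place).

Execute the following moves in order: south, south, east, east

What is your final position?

Start: (row=3, col=0)
  south (south): (row=3, col=0) -> (row=0, col=0)
  south (south): (row=0, col=0) -> (row=1, col=0)
  east (east): blocked, stay at (row=1, col=0)
  east (east): blocked, stay at (row=1, col=0)
Final: (row=1, col=0)

Answer: Final position: (row=1, col=0)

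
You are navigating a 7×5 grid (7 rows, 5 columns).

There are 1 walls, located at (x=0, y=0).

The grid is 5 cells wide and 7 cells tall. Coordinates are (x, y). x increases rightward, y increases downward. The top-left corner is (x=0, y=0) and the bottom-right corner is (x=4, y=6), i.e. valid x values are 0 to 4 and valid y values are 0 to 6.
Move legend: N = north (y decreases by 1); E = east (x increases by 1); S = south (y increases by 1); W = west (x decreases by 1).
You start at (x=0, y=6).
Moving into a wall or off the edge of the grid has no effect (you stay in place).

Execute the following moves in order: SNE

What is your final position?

Answer: Final position: (x=1, y=5)

Derivation:
Start: (x=0, y=6)
  S (south): blocked, stay at (x=0, y=6)
  N (north): (x=0, y=6) -> (x=0, y=5)
  E (east): (x=0, y=5) -> (x=1, y=5)
Final: (x=1, y=5)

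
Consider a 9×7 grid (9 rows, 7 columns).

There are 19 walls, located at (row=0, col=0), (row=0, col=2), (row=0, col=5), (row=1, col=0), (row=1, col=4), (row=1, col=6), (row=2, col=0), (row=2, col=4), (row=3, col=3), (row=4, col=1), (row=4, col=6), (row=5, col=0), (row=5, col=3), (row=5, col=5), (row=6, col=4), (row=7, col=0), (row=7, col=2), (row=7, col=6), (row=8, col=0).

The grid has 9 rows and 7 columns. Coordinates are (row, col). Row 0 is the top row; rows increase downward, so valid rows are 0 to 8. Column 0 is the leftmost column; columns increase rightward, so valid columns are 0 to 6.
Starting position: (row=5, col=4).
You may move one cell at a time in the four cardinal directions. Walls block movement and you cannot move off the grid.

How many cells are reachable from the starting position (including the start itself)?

BFS flood-fill from (row=5, col=4):
  Distance 0: (row=5, col=4)
  Distance 1: (row=4, col=4)
  Distance 2: (row=3, col=4), (row=4, col=3), (row=4, col=5)
  Distance 3: (row=3, col=5), (row=4, col=2)
  Distance 4: (row=2, col=5), (row=3, col=2), (row=3, col=6), (row=5, col=2)
  Distance 5: (row=1, col=5), (row=2, col=2), (row=2, col=6), (row=3, col=1), (row=5, col=1), (row=6, col=2)
  Distance 6: (row=1, col=2), (row=2, col=1), (row=2, col=3), (row=3, col=0), (row=6, col=1), (row=6, col=3)
  Distance 7: (row=1, col=1), (row=1, col=3), (row=4, col=0), (row=6, col=0), (row=7, col=1), (row=7, col=3)
  Distance 8: (row=0, col=1), (row=0, col=3), (row=7, col=4), (row=8, col=1), (row=8, col=3)
  Distance 9: (row=0, col=4), (row=7, col=5), (row=8, col=2), (row=8, col=4)
  Distance 10: (row=6, col=5), (row=8, col=5)
  Distance 11: (row=6, col=6), (row=8, col=6)
  Distance 12: (row=5, col=6)
Total reachable: 43 (grid has 44 open cells total)

Answer: Reachable cells: 43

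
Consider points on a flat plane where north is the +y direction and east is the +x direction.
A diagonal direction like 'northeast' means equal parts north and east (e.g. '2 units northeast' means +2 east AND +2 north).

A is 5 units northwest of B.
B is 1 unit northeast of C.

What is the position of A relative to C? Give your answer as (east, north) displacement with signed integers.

Answer: A is at (east=-4, north=6) relative to C.

Derivation:
Place C at the origin (east=0, north=0).
  B is 1 unit northeast of C: delta (east=+1, north=+1); B at (east=1, north=1).
  A is 5 units northwest of B: delta (east=-5, north=+5); A at (east=-4, north=6).
Therefore A relative to C: (east=-4, north=6).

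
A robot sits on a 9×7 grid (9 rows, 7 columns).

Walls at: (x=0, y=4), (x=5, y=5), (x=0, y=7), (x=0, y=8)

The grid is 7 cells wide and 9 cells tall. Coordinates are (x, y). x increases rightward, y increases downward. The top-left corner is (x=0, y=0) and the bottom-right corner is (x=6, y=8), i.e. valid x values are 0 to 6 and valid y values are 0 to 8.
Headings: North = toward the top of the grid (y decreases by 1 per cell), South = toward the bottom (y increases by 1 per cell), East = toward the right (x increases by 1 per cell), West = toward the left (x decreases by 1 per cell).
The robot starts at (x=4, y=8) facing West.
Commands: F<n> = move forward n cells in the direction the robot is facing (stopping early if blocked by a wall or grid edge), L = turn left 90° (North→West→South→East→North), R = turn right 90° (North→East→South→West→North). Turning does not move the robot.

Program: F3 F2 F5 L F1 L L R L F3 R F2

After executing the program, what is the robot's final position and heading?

Answer: Final position: (x=3, y=5), facing East

Derivation:
Start: (x=4, y=8), facing West
  F3: move forward 3, now at (x=1, y=8)
  F2: move forward 0/2 (blocked), now at (x=1, y=8)
  F5: move forward 0/5 (blocked), now at (x=1, y=8)
  L: turn left, now facing South
  F1: move forward 0/1 (blocked), now at (x=1, y=8)
  L: turn left, now facing East
  L: turn left, now facing North
  R: turn right, now facing East
  L: turn left, now facing North
  F3: move forward 3, now at (x=1, y=5)
  R: turn right, now facing East
  F2: move forward 2, now at (x=3, y=5)
Final: (x=3, y=5), facing East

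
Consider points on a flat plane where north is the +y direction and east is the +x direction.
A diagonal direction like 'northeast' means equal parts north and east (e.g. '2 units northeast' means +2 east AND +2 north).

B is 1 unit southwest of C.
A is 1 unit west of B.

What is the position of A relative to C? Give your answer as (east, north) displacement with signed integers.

Answer: A is at (east=-2, north=-1) relative to C.

Derivation:
Place C at the origin (east=0, north=0).
  B is 1 unit southwest of C: delta (east=-1, north=-1); B at (east=-1, north=-1).
  A is 1 unit west of B: delta (east=-1, north=+0); A at (east=-2, north=-1).
Therefore A relative to C: (east=-2, north=-1).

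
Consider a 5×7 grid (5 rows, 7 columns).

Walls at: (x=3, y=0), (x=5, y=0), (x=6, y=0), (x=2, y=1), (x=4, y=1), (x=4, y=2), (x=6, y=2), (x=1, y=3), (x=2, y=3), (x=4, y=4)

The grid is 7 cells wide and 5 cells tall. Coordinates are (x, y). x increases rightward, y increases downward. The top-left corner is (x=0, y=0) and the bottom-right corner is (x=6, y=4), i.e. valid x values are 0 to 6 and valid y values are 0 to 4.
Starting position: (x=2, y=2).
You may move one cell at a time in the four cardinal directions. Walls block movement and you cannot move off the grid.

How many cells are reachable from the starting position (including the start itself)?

BFS flood-fill from (x=2, y=2):
  Distance 0: (x=2, y=2)
  Distance 1: (x=1, y=2), (x=3, y=2)
  Distance 2: (x=1, y=1), (x=3, y=1), (x=0, y=2), (x=3, y=3)
  Distance 3: (x=1, y=0), (x=0, y=1), (x=0, y=3), (x=4, y=3), (x=3, y=4)
  Distance 4: (x=0, y=0), (x=2, y=0), (x=5, y=3), (x=0, y=4), (x=2, y=4)
  Distance 5: (x=5, y=2), (x=6, y=3), (x=1, y=4), (x=5, y=4)
  Distance 6: (x=5, y=1), (x=6, y=4)
  Distance 7: (x=6, y=1)
Total reachable: 24 (grid has 25 open cells total)

Answer: Reachable cells: 24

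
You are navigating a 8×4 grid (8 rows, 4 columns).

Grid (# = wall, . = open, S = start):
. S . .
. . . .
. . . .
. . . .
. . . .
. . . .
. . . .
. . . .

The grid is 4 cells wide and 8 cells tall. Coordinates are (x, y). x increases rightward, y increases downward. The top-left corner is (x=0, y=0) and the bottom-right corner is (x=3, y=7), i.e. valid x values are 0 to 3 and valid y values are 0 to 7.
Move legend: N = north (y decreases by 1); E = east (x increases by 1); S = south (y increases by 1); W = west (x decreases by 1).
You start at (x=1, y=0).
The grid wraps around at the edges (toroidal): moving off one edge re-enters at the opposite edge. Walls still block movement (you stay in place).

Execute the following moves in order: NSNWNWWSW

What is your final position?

Answer: Final position: (x=1, y=7)

Derivation:
Start: (x=1, y=0)
  N (north): (x=1, y=0) -> (x=1, y=7)
  S (south): (x=1, y=7) -> (x=1, y=0)
  N (north): (x=1, y=0) -> (x=1, y=7)
  W (west): (x=1, y=7) -> (x=0, y=7)
  N (north): (x=0, y=7) -> (x=0, y=6)
  W (west): (x=0, y=6) -> (x=3, y=6)
  W (west): (x=3, y=6) -> (x=2, y=6)
  S (south): (x=2, y=6) -> (x=2, y=7)
  W (west): (x=2, y=7) -> (x=1, y=7)
Final: (x=1, y=7)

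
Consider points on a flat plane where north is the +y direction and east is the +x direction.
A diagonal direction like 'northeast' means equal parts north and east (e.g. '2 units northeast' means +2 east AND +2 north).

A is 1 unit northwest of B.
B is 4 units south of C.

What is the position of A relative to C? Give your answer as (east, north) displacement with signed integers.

Answer: A is at (east=-1, north=-3) relative to C.

Derivation:
Place C at the origin (east=0, north=0).
  B is 4 units south of C: delta (east=+0, north=-4); B at (east=0, north=-4).
  A is 1 unit northwest of B: delta (east=-1, north=+1); A at (east=-1, north=-3).
Therefore A relative to C: (east=-1, north=-3).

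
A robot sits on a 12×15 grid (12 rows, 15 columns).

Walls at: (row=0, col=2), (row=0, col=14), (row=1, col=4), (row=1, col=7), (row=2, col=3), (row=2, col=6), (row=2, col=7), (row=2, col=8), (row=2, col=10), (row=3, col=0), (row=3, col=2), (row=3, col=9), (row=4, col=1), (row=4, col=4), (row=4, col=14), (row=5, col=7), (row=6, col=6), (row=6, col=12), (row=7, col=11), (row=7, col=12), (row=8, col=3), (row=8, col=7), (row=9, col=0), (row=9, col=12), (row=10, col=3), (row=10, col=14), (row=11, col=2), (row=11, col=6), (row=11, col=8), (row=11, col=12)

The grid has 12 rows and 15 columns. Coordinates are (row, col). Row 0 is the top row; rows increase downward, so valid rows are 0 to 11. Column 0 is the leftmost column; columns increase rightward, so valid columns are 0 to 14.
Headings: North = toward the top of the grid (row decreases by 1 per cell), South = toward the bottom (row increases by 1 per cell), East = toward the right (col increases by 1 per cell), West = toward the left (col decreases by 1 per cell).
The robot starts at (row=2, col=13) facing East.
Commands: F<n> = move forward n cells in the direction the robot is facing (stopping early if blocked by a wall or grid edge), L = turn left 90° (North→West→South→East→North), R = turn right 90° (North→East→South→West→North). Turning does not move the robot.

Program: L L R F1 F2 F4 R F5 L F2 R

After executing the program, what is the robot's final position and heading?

Start: (row=2, col=13), facing East
  L: turn left, now facing North
  L: turn left, now facing West
  R: turn right, now facing North
  F1: move forward 1, now at (row=1, col=13)
  F2: move forward 1/2 (blocked), now at (row=0, col=13)
  F4: move forward 0/4 (blocked), now at (row=0, col=13)
  R: turn right, now facing East
  F5: move forward 0/5 (blocked), now at (row=0, col=13)
  L: turn left, now facing North
  F2: move forward 0/2 (blocked), now at (row=0, col=13)
  R: turn right, now facing East
Final: (row=0, col=13), facing East

Answer: Final position: (row=0, col=13), facing East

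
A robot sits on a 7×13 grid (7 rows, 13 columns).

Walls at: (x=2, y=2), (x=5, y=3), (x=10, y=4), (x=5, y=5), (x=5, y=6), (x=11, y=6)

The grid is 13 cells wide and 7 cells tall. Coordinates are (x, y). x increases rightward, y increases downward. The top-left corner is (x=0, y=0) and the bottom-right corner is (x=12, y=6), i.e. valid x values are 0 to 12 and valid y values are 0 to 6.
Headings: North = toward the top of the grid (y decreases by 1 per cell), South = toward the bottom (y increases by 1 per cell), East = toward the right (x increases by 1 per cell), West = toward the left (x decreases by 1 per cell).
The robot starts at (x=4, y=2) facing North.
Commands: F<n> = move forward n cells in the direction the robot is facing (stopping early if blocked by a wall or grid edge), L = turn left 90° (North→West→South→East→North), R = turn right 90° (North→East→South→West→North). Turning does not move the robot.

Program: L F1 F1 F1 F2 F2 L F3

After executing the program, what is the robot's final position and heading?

Answer: Final position: (x=3, y=5), facing South

Derivation:
Start: (x=4, y=2), facing North
  L: turn left, now facing West
  F1: move forward 1, now at (x=3, y=2)
  F1: move forward 0/1 (blocked), now at (x=3, y=2)
  F1: move forward 0/1 (blocked), now at (x=3, y=2)
  F2: move forward 0/2 (blocked), now at (x=3, y=2)
  F2: move forward 0/2 (blocked), now at (x=3, y=2)
  L: turn left, now facing South
  F3: move forward 3, now at (x=3, y=5)
Final: (x=3, y=5), facing South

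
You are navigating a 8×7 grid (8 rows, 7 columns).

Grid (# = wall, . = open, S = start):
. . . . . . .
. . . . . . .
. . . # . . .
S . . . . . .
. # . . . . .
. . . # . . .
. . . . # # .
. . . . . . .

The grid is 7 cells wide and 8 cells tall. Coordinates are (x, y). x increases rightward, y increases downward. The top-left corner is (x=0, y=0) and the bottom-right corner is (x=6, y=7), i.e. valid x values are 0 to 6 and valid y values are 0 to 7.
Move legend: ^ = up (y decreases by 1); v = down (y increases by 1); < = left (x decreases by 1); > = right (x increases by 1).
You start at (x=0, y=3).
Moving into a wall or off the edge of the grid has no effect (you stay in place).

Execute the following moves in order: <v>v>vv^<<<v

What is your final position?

Answer: Final position: (x=0, y=7)

Derivation:
Start: (x=0, y=3)
  < (left): blocked, stay at (x=0, y=3)
  v (down): (x=0, y=3) -> (x=0, y=4)
  > (right): blocked, stay at (x=0, y=4)
  v (down): (x=0, y=4) -> (x=0, y=5)
  > (right): (x=0, y=5) -> (x=1, y=5)
  v (down): (x=1, y=5) -> (x=1, y=6)
  v (down): (x=1, y=6) -> (x=1, y=7)
  ^ (up): (x=1, y=7) -> (x=1, y=6)
  < (left): (x=1, y=6) -> (x=0, y=6)
  < (left): blocked, stay at (x=0, y=6)
  < (left): blocked, stay at (x=0, y=6)
  v (down): (x=0, y=6) -> (x=0, y=7)
Final: (x=0, y=7)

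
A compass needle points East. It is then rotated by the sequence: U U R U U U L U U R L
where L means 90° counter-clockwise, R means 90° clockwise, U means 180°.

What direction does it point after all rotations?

Start: East
  U (U-turn (180°)) -> West
  U (U-turn (180°)) -> East
  R (right (90° clockwise)) -> South
  U (U-turn (180°)) -> North
  U (U-turn (180°)) -> South
  U (U-turn (180°)) -> North
  L (left (90° counter-clockwise)) -> West
  U (U-turn (180°)) -> East
  U (U-turn (180°)) -> West
  R (right (90° clockwise)) -> North
  L (left (90° counter-clockwise)) -> West
Final: West

Answer: Final heading: West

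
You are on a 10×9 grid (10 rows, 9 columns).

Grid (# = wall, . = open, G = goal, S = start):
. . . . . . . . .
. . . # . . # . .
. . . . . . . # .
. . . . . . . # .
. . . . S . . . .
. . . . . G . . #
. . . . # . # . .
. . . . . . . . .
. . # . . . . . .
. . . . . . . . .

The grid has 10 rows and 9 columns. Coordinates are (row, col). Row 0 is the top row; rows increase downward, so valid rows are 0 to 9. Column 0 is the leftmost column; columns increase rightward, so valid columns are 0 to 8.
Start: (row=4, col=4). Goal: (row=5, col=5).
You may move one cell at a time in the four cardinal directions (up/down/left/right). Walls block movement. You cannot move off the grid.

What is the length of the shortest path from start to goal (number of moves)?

Answer: Shortest path length: 2

Derivation:
BFS from (row=4, col=4) until reaching (row=5, col=5):
  Distance 0: (row=4, col=4)
  Distance 1: (row=3, col=4), (row=4, col=3), (row=4, col=5), (row=5, col=4)
  Distance 2: (row=2, col=4), (row=3, col=3), (row=3, col=5), (row=4, col=2), (row=4, col=6), (row=5, col=3), (row=5, col=5)  <- goal reached here
One shortest path (2 moves): (row=4, col=4) -> (row=4, col=5) -> (row=5, col=5)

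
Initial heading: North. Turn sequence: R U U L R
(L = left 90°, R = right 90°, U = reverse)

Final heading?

Answer: Final heading: East

Derivation:
Start: North
  R (right (90° clockwise)) -> East
  U (U-turn (180°)) -> West
  U (U-turn (180°)) -> East
  L (left (90° counter-clockwise)) -> North
  R (right (90° clockwise)) -> East
Final: East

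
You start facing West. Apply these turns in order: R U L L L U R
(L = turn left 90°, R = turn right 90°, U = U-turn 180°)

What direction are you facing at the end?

Start: West
  R (right (90° clockwise)) -> North
  U (U-turn (180°)) -> South
  L (left (90° counter-clockwise)) -> East
  L (left (90° counter-clockwise)) -> North
  L (left (90° counter-clockwise)) -> West
  U (U-turn (180°)) -> East
  R (right (90° clockwise)) -> South
Final: South

Answer: Final heading: South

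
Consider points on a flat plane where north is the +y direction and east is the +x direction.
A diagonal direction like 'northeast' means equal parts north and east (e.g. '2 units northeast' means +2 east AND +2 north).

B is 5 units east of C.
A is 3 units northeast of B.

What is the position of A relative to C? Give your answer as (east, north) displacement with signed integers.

Place C at the origin (east=0, north=0).
  B is 5 units east of C: delta (east=+5, north=+0); B at (east=5, north=0).
  A is 3 units northeast of B: delta (east=+3, north=+3); A at (east=8, north=3).
Therefore A relative to C: (east=8, north=3).

Answer: A is at (east=8, north=3) relative to C.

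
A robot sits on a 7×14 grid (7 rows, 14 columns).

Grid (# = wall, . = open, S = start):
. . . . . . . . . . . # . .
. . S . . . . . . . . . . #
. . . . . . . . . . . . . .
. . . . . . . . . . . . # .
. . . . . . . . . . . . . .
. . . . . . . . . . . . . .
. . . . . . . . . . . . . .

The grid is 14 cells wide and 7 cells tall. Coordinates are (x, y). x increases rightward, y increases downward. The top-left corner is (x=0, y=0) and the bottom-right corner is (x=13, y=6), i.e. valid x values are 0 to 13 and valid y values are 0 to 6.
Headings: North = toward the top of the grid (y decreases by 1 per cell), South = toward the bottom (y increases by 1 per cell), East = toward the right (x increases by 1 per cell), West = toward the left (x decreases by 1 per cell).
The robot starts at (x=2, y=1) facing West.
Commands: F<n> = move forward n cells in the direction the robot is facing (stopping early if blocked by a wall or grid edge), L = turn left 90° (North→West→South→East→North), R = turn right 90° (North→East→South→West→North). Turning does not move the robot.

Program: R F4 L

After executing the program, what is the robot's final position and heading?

Start: (x=2, y=1), facing West
  R: turn right, now facing North
  F4: move forward 1/4 (blocked), now at (x=2, y=0)
  L: turn left, now facing West
Final: (x=2, y=0), facing West

Answer: Final position: (x=2, y=0), facing West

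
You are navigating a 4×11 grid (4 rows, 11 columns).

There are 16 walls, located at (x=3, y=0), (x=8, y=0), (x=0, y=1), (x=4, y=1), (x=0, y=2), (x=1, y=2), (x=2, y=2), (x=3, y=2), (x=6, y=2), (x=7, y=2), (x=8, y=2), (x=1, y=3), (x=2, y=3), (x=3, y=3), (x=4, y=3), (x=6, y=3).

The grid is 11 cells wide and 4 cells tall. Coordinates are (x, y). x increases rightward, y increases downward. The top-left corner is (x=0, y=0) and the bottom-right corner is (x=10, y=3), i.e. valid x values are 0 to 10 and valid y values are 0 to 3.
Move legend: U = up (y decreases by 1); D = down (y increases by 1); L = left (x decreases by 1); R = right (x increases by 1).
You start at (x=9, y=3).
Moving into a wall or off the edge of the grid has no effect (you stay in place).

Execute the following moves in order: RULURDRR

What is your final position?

Answer: Final position: (x=10, y=2)

Derivation:
Start: (x=9, y=3)
  R (right): (x=9, y=3) -> (x=10, y=3)
  U (up): (x=10, y=3) -> (x=10, y=2)
  L (left): (x=10, y=2) -> (x=9, y=2)
  U (up): (x=9, y=2) -> (x=9, y=1)
  R (right): (x=9, y=1) -> (x=10, y=1)
  D (down): (x=10, y=1) -> (x=10, y=2)
  R (right): blocked, stay at (x=10, y=2)
  R (right): blocked, stay at (x=10, y=2)
Final: (x=10, y=2)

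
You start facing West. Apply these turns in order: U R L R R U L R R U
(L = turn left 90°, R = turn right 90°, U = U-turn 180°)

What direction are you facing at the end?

Answer: Final heading: North

Derivation:
Start: West
  U (U-turn (180°)) -> East
  R (right (90° clockwise)) -> South
  L (left (90° counter-clockwise)) -> East
  R (right (90° clockwise)) -> South
  R (right (90° clockwise)) -> West
  U (U-turn (180°)) -> East
  L (left (90° counter-clockwise)) -> North
  R (right (90° clockwise)) -> East
  R (right (90° clockwise)) -> South
  U (U-turn (180°)) -> North
Final: North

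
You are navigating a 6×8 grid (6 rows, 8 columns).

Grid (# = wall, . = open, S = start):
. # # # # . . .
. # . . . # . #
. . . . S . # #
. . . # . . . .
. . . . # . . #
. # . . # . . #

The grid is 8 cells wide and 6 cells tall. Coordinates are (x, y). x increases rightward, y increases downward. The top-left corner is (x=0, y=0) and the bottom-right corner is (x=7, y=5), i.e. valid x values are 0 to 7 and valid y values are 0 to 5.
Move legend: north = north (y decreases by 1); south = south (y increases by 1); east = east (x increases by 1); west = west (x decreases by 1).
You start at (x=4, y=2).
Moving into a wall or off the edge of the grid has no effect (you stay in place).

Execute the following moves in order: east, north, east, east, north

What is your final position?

Answer: Final position: (x=5, y=2)

Derivation:
Start: (x=4, y=2)
  east (east): (x=4, y=2) -> (x=5, y=2)
  north (north): blocked, stay at (x=5, y=2)
  east (east): blocked, stay at (x=5, y=2)
  east (east): blocked, stay at (x=5, y=2)
  north (north): blocked, stay at (x=5, y=2)
Final: (x=5, y=2)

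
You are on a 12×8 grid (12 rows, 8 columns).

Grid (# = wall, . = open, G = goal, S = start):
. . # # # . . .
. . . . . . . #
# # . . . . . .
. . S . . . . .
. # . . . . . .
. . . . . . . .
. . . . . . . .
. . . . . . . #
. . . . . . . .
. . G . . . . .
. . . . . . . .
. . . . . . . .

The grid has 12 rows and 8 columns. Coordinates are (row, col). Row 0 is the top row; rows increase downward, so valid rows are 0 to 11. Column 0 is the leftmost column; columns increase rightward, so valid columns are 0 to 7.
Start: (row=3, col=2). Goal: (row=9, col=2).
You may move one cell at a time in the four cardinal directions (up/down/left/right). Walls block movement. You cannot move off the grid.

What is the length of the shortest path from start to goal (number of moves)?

BFS from (row=3, col=2) until reaching (row=9, col=2):
  Distance 0: (row=3, col=2)
  Distance 1: (row=2, col=2), (row=3, col=1), (row=3, col=3), (row=4, col=2)
  Distance 2: (row=1, col=2), (row=2, col=3), (row=3, col=0), (row=3, col=4), (row=4, col=3), (row=5, col=2)
  Distance 3: (row=1, col=1), (row=1, col=3), (row=2, col=4), (row=3, col=5), (row=4, col=0), (row=4, col=4), (row=5, col=1), (row=5, col=3), (row=6, col=2)
  Distance 4: (row=0, col=1), (row=1, col=0), (row=1, col=4), (row=2, col=5), (row=3, col=6), (row=4, col=5), (row=5, col=0), (row=5, col=4), (row=6, col=1), (row=6, col=3), (row=7, col=2)
  Distance 5: (row=0, col=0), (row=1, col=5), (row=2, col=6), (row=3, col=7), (row=4, col=6), (row=5, col=5), (row=6, col=0), (row=6, col=4), (row=7, col=1), (row=7, col=3), (row=8, col=2)
  Distance 6: (row=0, col=5), (row=1, col=6), (row=2, col=7), (row=4, col=7), (row=5, col=6), (row=6, col=5), (row=7, col=0), (row=7, col=4), (row=8, col=1), (row=8, col=3), (row=9, col=2)  <- goal reached here
One shortest path (6 moves): (row=3, col=2) -> (row=4, col=2) -> (row=5, col=2) -> (row=6, col=2) -> (row=7, col=2) -> (row=8, col=2) -> (row=9, col=2)

Answer: Shortest path length: 6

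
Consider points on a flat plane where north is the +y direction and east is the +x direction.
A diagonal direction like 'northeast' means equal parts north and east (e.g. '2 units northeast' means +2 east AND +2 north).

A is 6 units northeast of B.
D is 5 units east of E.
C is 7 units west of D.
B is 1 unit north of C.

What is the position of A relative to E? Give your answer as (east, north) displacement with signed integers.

Place E at the origin (east=0, north=0).
  D is 5 units east of E: delta (east=+5, north=+0); D at (east=5, north=0).
  C is 7 units west of D: delta (east=-7, north=+0); C at (east=-2, north=0).
  B is 1 unit north of C: delta (east=+0, north=+1); B at (east=-2, north=1).
  A is 6 units northeast of B: delta (east=+6, north=+6); A at (east=4, north=7).
Therefore A relative to E: (east=4, north=7).

Answer: A is at (east=4, north=7) relative to E.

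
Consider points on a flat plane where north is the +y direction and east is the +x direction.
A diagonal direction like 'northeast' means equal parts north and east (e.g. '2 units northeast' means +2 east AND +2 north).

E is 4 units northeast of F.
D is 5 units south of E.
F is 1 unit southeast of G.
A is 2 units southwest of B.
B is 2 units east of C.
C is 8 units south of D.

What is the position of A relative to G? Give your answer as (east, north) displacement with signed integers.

Place G at the origin (east=0, north=0).
  F is 1 unit southeast of G: delta (east=+1, north=-1); F at (east=1, north=-1).
  E is 4 units northeast of F: delta (east=+4, north=+4); E at (east=5, north=3).
  D is 5 units south of E: delta (east=+0, north=-5); D at (east=5, north=-2).
  C is 8 units south of D: delta (east=+0, north=-8); C at (east=5, north=-10).
  B is 2 units east of C: delta (east=+2, north=+0); B at (east=7, north=-10).
  A is 2 units southwest of B: delta (east=-2, north=-2); A at (east=5, north=-12).
Therefore A relative to G: (east=5, north=-12).

Answer: A is at (east=5, north=-12) relative to G.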